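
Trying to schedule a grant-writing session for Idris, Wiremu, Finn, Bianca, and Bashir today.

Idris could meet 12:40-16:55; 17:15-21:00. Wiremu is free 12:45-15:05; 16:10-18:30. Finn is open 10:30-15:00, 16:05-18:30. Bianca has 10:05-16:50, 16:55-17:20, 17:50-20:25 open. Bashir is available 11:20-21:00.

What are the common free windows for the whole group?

Idris ∩ Wiremu: 12:45-15:05, 16:10-16:55, 17:15-18:30.
Idris ∩ Wiremu ∩ Finn: 12:45-15:00, 16:10-16:55, 17:15-18:30.
Idris ∩ Wiremu ∩ Finn ∩ Bianca: 12:45-15:00, 16:10-16:50, 17:15-17:20, 17:50-18:30.
Idris ∩ Wiremu ∩ Finn ∩ Bianca ∩ Bashir: 12:45-15:00, 16:10-16:50, 17:15-17:20, 17:50-18:30.

12:45-15:00, 16:10-16:50, 17:15-17:20, 17:50-18:30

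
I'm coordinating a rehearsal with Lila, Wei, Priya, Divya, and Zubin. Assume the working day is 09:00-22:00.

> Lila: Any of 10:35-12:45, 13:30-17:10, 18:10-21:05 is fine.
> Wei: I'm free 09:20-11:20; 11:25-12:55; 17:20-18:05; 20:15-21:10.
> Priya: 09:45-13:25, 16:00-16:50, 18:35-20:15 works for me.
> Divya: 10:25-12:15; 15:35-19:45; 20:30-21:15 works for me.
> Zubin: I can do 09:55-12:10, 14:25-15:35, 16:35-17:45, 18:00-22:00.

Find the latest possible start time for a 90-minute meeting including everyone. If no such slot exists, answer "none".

Lila ∩ Wei: 10:35-11:20, 11:25-12:45, 20:15-21:05.
Lila ∩ Wei ∩ Priya: 10:35-11:20, 11:25-12:45.
Lila ∩ Wei ∩ Priya ∩ Divya: 10:35-11:20, 11:25-12:15.
Lila ∩ Wei ∩ Priya ∩ Divya ∩ Zubin: 10:35-11:20, 11:25-12:10.
So the common availability across everyone is 10:35-11:20, 11:25-12:10.
No common window is at least 90 minutes long.

none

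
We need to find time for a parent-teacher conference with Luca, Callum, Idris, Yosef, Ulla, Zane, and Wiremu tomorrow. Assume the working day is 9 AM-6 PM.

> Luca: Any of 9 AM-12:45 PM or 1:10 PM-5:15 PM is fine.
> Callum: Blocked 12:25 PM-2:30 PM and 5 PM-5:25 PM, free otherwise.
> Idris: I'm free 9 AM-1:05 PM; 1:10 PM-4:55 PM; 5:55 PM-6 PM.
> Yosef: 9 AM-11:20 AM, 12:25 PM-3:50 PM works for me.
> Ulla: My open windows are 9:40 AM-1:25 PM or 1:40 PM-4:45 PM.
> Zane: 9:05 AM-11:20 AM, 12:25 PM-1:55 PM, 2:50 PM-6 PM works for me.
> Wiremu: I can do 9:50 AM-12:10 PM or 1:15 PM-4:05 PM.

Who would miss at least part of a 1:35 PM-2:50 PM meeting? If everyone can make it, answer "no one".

Callum, Ulla, Zane

Luca free: 09:00-12:45, 13:10-17:15.
Callum free: 09:00-12:25, 14:30-17:00, 17:25-18:00 (invert busy blocks within the working day).
Idris free: 09:00-13:05, 13:10-16:55, 17:55-18:00.
Yosef free: 09:00-11:20, 12:25-15:50.
Ulla free: 09:40-13:25, 13:40-16:45.
Zane free: 09:05-11:20, 12:25-13:55, 14:50-18:00.
Wiremu free: 09:50-12:10, 13:15-16:05.
Luca: free for 13:35-14:50. Callum: not fully free for 13:35-14:50. Idris: free for 13:35-14:50. Yosef: free for 13:35-14:50. Ulla: not fully free for 13:35-14:50. Zane: not fully free for 13:35-14:50. Wiremu: free for 13:35-14:50.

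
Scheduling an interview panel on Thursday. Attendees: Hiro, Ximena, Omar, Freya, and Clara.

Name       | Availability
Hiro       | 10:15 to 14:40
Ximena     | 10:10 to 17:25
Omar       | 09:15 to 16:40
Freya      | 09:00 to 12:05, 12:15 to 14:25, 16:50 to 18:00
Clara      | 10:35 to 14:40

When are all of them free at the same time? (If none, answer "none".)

10:35-12:05, 12:15-14:25

Hiro ∩ Ximena: 10:15-14:40.
Hiro ∩ Ximena ∩ Omar: 10:15-14:40.
Hiro ∩ Ximena ∩ Omar ∩ Freya: 10:15-12:05, 12:15-14:25.
Hiro ∩ Ximena ∩ Omar ∩ Freya ∩ Clara: 10:35-12:05, 12:15-14:25.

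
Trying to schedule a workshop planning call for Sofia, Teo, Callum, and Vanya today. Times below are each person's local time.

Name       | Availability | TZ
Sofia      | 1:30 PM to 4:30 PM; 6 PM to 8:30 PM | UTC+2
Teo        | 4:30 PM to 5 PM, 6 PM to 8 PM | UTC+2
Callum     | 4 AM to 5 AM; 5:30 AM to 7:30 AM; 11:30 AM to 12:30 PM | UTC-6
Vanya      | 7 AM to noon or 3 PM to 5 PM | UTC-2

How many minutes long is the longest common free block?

Sofia in UTC: 11:30-14:30, 16:00-18:30 (subtract 2h to convert from UTC+2).
Teo in UTC: 14:30-15:00, 16:00-18:00 (subtract 2h to convert from UTC+2).
Callum in UTC: 10:00-11:00, 11:30-13:30, 17:30-18:30 (add 6h to convert from UTC-6).
Vanya in UTC: 09:00-14:00, 17:00-19:00 (add 2h to convert from UTC-2).
Sofia ∩ Teo: 16:00-18:00.
Sofia ∩ Teo ∩ Callum: 17:30-18:00.
Sofia ∩ Teo ∩ Callum ∩ Vanya: 17:30-18:00.
The longest is 17:30-18:00 at 30 minutes.

30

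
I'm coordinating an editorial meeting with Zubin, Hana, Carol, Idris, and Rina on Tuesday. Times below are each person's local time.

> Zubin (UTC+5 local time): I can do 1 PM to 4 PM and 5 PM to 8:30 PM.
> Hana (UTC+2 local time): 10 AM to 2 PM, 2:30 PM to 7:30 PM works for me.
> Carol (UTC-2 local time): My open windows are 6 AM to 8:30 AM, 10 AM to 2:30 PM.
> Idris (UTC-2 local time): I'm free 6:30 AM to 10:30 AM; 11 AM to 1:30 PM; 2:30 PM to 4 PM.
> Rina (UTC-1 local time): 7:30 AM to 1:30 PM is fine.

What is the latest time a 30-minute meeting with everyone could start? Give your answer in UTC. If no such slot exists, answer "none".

14:00

Zubin in UTC: 08:00-11:00, 12:00-15:30 (subtract 5h to convert from UTC+5).
Hana in UTC: 08:00-12:00, 12:30-17:30 (subtract 2h to convert from UTC+2).
Carol in UTC: 08:00-10:30, 12:00-16:30 (add 2h to convert from UTC-2).
Idris in UTC: 08:30-12:30, 13:00-15:30, 16:30-18:00 (add 2h to convert from UTC-2).
Rina in UTC: 08:30-14:30 (add 1h to convert from UTC-1).
Zubin ∩ Hana: 08:00-11:00, 12:30-15:30.
Zubin ∩ Hana ∩ Carol: 08:00-10:30, 12:30-15:30.
Zubin ∩ Hana ∩ Carol ∩ Idris: 08:30-10:30, 13:00-15:30.
Zubin ∩ Hana ∩ Carol ∩ Idris ∩ Rina: 08:30-10:30, 13:00-14:30.
So the common availability across everyone is 08:30-10:30, 13:00-14:30.
The last common window of at least 30 minutes is 13:00-14:30; a 30-minute meeting can start as late as 14:00 and still end by 14:30.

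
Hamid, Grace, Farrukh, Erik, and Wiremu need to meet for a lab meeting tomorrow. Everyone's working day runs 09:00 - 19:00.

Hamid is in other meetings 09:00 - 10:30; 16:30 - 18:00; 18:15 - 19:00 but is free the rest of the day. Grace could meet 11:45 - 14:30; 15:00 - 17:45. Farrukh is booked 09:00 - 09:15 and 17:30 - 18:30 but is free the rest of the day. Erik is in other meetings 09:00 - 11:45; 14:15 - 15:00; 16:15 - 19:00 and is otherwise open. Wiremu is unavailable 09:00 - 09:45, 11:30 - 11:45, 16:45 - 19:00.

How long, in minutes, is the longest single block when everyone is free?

150

Hamid free: 10:30-16:30, 18:00-18:15 (invert busy blocks within the working day).
Grace free: 11:45-14:30, 15:00-17:45.
Farrukh free: 09:15-17:30, 18:30-19:00 (invert busy blocks within the working day).
Erik free: 11:45-14:15, 15:00-16:15 (invert busy blocks within the working day).
Wiremu free: 09:45-11:30, 11:45-16:45 (invert busy blocks within the working day).
Hamid ∩ Grace: 11:45-14:30, 15:00-16:30.
Hamid ∩ Grace ∩ Farrukh: 11:45-14:30, 15:00-16:30.
Hamid ∩ Grace ∩ Farrukh ∩ Erik: 11:45-14:15, 15:00-16:15.
Hamid ∩ Grace ∩ Farrukh ∩ Erik ∩ Wiremu: 11:45-14:15, 15:00-16:15.
The longest is 11:45-14:15 at 150 minutes.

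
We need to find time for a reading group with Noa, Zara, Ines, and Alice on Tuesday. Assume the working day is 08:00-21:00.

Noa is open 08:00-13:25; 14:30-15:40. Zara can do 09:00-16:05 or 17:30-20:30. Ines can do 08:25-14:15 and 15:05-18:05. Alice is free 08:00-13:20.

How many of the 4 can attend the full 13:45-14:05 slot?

2

Zara and Ines can make the full 13:45-14:05 slot — that's 2.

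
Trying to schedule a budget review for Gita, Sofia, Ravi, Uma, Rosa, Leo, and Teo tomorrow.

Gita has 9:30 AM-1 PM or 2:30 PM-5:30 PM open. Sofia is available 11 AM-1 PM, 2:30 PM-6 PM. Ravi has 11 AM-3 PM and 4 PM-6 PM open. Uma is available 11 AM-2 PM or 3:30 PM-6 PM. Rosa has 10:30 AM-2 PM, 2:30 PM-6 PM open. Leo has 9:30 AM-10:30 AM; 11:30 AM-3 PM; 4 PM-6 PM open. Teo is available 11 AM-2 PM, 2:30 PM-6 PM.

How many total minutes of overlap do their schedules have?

180

Gita ∩ Sofia: 11:00-13:00, 14:30-17:30.
Gita ∩ Sofia ∩ Ravi: 11:00-13:00, 14:30-15:00, 16:00-17:30.
Gita ∩ Sofia ∩ Ravi ∩ Uma: 11:00-13:00, 16:00-17:30.
Gita ∩ Sofia ∩ Ravi ∩ Uma ∩ Rosa: 11:00-13:00, 16:00-17:30.
Gita ∩ Sofia ∩ Ravi ∩ Uma ∩ Rosa ∩ Leo: 11:30-13:00, 16:00-17:30.
Gita ∩ Sofia ∩ Ravi ∩ Uma ∩ Rosa ∩ Leo ∩ Teo: 11:30-13:00, 16:00-17:30.
So the common availability across everyone is 11:30-13:00, 16:00-17:30.
Summing the common windows: 90 + 90 = 180 minutes.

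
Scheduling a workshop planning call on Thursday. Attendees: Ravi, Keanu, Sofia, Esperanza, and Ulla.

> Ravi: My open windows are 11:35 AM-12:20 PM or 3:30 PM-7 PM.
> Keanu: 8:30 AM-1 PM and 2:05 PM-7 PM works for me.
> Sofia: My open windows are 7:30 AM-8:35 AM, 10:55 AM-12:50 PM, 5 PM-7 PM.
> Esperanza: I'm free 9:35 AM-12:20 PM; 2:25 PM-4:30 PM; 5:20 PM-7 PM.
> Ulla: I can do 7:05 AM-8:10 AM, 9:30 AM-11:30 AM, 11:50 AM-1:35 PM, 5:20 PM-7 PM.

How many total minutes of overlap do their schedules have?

130

Ravi ∩ Keanu: 11:35-12:20, 15:30-19:00.
Ravi ∩ Keanu ∩ Sofia: 11:35-12:20, 17:00-19:00.
Ravi ∩ Keanu ∩ Sofia ∩ Esperanza: 11:35-12:20, 17:20-19:00.
Ravi ∩ Keanu ∩ Sofia ∩ Esperanza ∩ Ulla: 11:50-12:20, 17:20-19:00.
Summing the common windows: 30 + 100 = 130 minutes.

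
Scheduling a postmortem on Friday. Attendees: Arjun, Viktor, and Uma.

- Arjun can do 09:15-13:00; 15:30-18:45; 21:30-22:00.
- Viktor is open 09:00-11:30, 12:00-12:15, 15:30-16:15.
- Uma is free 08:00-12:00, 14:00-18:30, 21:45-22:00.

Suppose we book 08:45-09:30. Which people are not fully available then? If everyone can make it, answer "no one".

Arjun, Viktor

Arjun: not fully free for 08:45-09:30. Viktor: not fully free for 08:45-09:30. Uma: free for 08:45-09:30.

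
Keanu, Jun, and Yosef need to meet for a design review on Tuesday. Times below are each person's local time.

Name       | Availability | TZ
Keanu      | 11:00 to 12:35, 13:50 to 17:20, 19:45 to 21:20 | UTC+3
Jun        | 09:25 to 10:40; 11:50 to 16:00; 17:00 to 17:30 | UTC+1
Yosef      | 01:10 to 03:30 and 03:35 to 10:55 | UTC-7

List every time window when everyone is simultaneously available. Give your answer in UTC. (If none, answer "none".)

08:25-09:35, 10:50-14:20

Keanu in UTC: 08:00-09:35, 10:50-14:20, 16:45-18:20 (subtract 3h to convert from UTC+3).
Jun in UTC: 08:25-09:40, 10:50-15:00, 16:00-16:30 (subtract 1h to convert from UTC+1).
Yosef in UTC: 08:10-10:30, 10:35-17:55 (add 7h to convert from UTC-7).
Keanu ∩ Jun: 08:25-09:35, 10:50-14:20.
Keanu ∩ Jun ∩ Yosef: 08:25-09:35, 10:50-14:20.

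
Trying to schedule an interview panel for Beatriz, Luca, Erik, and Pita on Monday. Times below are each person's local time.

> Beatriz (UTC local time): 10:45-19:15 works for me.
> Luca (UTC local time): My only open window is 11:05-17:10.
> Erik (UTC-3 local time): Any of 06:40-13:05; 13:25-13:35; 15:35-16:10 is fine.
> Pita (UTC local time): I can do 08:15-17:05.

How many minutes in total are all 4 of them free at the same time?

Beatriz in UTC: 10:45-19:15.
Luca in UTC: 11:05-17:10.
Erik in UTC: 09:40-16:05, 16:25-16:35, 18:35-19:10 (add 3h to convert from UTC-3).
Pita in UTC: 08:15-17:05.
Beatriz ∩ Luca: 11:05-17:10.
Beatriz ∩ Luca ∩ Erik: 11:05-16:05, 16:25-16:35.
Beatriz ∩ Luca ∩ Erik ∩ Pita: 11:05-16:05, 16:25-16:35.
So the common availability across everyone is 11:05-16:05, 16:25-16:35.
Summing the common windows: 300 + 10 = 310 minutes.

310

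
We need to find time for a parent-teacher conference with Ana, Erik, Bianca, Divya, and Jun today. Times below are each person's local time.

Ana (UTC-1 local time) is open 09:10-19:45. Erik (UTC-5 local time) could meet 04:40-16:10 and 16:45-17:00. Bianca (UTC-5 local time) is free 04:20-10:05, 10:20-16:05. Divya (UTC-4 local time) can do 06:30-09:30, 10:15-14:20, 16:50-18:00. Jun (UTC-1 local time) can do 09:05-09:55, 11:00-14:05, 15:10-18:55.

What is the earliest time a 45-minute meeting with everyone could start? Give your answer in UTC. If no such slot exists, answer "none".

12:00

Ana in UTC: 10:10-20:45 (add 1h to convert from UTC-1).
Erik in UTC: 09:40-21:10, 21:45-22:00 (add 5h to convert from UTC-5).
Bianca in UTC: 09:20-15:05, 15:20-21:05 (add 5h to convert from UTC-5).
Divya in UTC: 10:30-13:30, 14:15-18:20, 20:50-22:00 (add 4h to convert from UTC-4).
Jun in UTC: 10:05-10:55, 12:00-15:05, 16:10-19:55 (add 1h to convert from UTC-1).
Ana ∩ Erik: 10:10-20:45.
Ana ∩ Erik ∩ Bianca: 10:10-15:05, 15:20-20:45.
Ana ∩ Erik ∩ Bianca ∩ Divya: 10:30-13:30, 14:15-15:05, 15:20-18:20.
Ana ∩ Erik ∩ Bianca ∩ Divya ∩ Jun: 10:30-10:55, 12:00-13:30, 14:15-15:05, 16:10-18:20.
So the common availability across everyone is 10:30-10:55, 12:00-13:30, 14:15-15:05, 16:10-18:20.
The first common window of at least 45 minutes is 12:00-13:30, so the earliest start is 12:00.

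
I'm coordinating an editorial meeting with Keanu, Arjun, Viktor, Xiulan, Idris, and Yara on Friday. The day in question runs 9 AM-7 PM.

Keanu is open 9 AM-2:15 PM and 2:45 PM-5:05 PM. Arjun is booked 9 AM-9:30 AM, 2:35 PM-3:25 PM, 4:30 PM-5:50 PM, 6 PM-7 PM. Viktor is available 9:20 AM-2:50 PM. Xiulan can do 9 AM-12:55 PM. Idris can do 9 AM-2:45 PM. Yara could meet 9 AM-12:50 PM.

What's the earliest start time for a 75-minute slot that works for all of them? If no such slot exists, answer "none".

Keanu free: 09:00-14:15, 14:45-17:05.
Arjun free: 09:30-14:35, 15:25-16:30, 17:50-18:00 (invert busy blocks within the working day).
Viktor free: 09:20-14:50.
Xiulan free: 09:00-12:55.
Idris free: 09:00-14:45.
Yara free: 09:00-12:50.
Keanu ∩ Arjun: 09:30-14:15, 15:25-16:30.
Keanu ∩ Arjun ∩ Viktor: 09:30-14:15.
Keanu ∩ Arjun ∩ Viktor ∩ Xiulan: 09:30-12:55.
Keanu ∩ Arjun ∩ Viktor ∩ Xiulan ∩ Idris: 09:30-12:55.
Keanu ∩ Arjun ∩ Viktor ∩ Xiulan ∩ Idris ∩ Yara: 09:30-12:50.
So the common availability across everyone is 09:30-12:50.
The first common window of at least 75 minutes is 09:30-12:50, so the earliest start is 09:30.

09:30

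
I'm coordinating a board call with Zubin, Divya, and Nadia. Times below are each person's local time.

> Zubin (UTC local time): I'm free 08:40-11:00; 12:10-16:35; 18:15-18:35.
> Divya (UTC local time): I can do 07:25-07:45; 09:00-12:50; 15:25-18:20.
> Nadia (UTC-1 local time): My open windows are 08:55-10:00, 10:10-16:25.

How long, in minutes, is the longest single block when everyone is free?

70

Zubin in UTC: 08:40-11:00, 12:10-16:35, 18:15-18:35.
Divya in UTC: 07:25-07:45, 09:00-12:50, 15:25-18:20.
Nadia in UTC: 09:55-11:00, 11:10-17:25 (add 1h to convert from UTC-1).
Zubin ∩ Divya: 09:00-11:00, 12:10-12:50, 15:25-16:35, 18:15-18:20.
Zubin ∩ Divya ∩ Nadia: 09:55-11:00, 12:10-12:50, 15:25-16:35.
Those are the intersection windows.
The longest is 15:25-16:35 at 70 minutes.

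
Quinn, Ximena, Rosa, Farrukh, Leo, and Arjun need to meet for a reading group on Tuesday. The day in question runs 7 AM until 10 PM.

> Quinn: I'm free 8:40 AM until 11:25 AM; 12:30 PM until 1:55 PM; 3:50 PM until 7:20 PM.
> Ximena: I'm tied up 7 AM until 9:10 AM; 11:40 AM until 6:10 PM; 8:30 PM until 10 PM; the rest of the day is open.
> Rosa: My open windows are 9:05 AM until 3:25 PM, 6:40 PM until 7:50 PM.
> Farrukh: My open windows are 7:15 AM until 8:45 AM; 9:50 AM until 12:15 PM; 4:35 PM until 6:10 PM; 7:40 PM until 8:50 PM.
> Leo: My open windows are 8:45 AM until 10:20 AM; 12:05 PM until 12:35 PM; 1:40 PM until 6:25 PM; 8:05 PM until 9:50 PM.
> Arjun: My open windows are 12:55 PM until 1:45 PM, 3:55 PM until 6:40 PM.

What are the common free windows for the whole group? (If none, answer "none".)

Quinn free: 08:40-11:25, 12:30-13:55, 15:50-19:20.
Ximena free: 09:10-11:40, 18:10-20:30 (invert busy blocks within the working day).
Rosa free: 09:05-15:25, 18:40-19:50.
Farrukh free: 07:15-08:45, 09:50-12:15, 16:35-18:10, 19:40-20:50.
Leo free: 08:45-10:20, 12:05-12:35, 13:40-18:25, 20:05-21:50.
Arjun free: 12:55-13:45, 15:55-18:40.
Quinn ∩ Ximena: 09:10-11:25, 18:10-19:20.
Quinn ∩ Ximena ∩ Rosa: 09:10-11:25, 18:40-19:20.
Quinn ∩ Ximena ∩ Rosa ∩ Farrukh: 09:50-11:25.
Quinn ∩ Ximena ∩ Rosa ∩ Farrukh ∩ Leo: 09:50-10:20.
Quinn ∩ Ximena ∩ Rosa ∩ Farrukh ∩ Leo ∩ Arjun: ∅.
There is no time when everyone is free.

none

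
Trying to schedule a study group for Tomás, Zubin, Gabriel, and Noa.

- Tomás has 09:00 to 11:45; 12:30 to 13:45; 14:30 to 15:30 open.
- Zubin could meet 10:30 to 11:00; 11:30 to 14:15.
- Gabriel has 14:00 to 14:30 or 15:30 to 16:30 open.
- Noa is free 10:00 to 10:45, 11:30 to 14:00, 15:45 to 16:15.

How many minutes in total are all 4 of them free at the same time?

Tomás ∩ Zubin: 10:30-11:00, 11:30-11:45, 12:30-13:45.
Tomás ∩ Zubin ∩ Gabriel: ∅.
Tomás ∩ Zubin ∩ Gabriel ∩ Noa: ∅.
There is no time when everyone is free.
There is no common window, so the total is 0 minutes.

0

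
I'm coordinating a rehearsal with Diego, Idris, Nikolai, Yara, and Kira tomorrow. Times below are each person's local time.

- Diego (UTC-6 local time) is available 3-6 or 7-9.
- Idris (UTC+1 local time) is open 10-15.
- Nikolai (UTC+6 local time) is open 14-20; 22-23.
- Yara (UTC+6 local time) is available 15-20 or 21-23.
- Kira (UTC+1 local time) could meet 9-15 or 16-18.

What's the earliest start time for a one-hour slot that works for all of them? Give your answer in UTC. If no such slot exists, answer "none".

Diego in UTC: 09:00-12:00, 13:00-15:00 (add 6h to convert from UTC-6).
Idris in UTC: 09:00-14:00 (subtract 1h to convert from UTC+1).
Nikolai in UTC: 08:00-14:00, 16:00-17:00 (subtract 6h to convert from UTC+6).
Yara in UTC: 09:00-14:00, 15:00-17:00 (subtract 6h to convert from UTC+6).
Kira in UTC: 08:00-14:00, 15:00-17:00 (subtract 1h to convert from UTC+1).
Diego ∩ Idris: 09:00-12:00, 13:00-14:00.
Diego ∩ Idris ∩ Nikolai: 09:00-12:00, 13:00-14:00.
Diego ∩ Idris ∩ Nikolai ∩ Yara: 09:00-12:00, 13:00-14:00.
Diego ∩ Idris ∩ Nikolai ∩ Yara ∩ Kira: 09:00-12:00, 13:00-14:00.
The first common window of at least 60 minutes is 09:00-12:00, so the earliest start is 09:00.

09:00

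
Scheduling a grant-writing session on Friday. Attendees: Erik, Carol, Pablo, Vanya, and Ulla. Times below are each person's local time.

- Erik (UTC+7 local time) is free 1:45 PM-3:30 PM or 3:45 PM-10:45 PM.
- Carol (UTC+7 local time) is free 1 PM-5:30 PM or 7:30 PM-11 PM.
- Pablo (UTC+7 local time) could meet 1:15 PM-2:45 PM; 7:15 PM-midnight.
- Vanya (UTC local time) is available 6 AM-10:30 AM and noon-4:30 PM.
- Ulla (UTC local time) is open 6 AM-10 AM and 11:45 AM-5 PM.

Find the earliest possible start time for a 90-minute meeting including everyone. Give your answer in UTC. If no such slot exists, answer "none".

12:30

Erik in UTC: 06:45-08:30, 08:45-15:45 (subtract 7h to convert from UTC+7).
Carol in UTC: 06:00-10:30, 12:30-16:00 (subtract 7h to convert from UTC+7).
Pablo in UTC: 06:15-07:45, 12:15-17:00 (subtract 7h to convert from UTC+7).
Vanya in UTC: 06:00-10:30, 12:00-16:30.
Ulla in UTC: 06:00-10:00, 11:45-17:00.
Erik ∩ Carol: 06:45-08:30, 08:45-10:30, 12:30-15:45.
Erik ∩ Carol ∩ Pablo: 06:45-07:45, 12:30-15:45.
Erik ∩ Carol ∩ Pablo ∩ Vanya: 06:45-07:45, 12:30-15:45.
Erik ∩ Carol ∩ Pablo ∩ Vanya ∩ Ulla: 06:45-07:45, 12:30-15:45.
The first common window of at least 90 minutes is 12:30-15:45, so the earliest start is 12:30.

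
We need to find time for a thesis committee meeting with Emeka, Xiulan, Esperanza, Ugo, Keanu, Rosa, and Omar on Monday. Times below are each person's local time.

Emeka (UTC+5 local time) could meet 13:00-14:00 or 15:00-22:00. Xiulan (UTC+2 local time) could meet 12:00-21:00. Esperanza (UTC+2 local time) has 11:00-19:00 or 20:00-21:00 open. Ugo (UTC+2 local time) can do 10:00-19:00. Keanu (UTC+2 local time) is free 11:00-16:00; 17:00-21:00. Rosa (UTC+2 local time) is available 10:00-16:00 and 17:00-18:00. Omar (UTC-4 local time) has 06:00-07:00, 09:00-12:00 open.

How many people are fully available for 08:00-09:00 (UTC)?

3

Emeka in UTC: 08:00-09:00, 10:00-17:00 (subtract 5h to convert from UTC+5).
Xiulan in UTC: 10:00-19:00 (subtract 2h to convert from UTC+2).
Esperanza in UTC: 09:00-17:00, 18:00-19:00 (subtract 2h to convert from UTC+2).
Ugo in UTC: 08:00-17:00 (subtract 2h to convert from UTC+2).
Keanu in UTC: 09:00-14:00, 15:00-19:00 (subtract 2h to convert from UTC+2).
Rosa in UTC: 08:00-14:00, 15:00-16:00 (subtract 2h to convert from UTC+2).
Omar in UTC: 10:00-11:00, 13:00-16:00 (add 4h to convert from UTC-4).
Emeka, Ugo, and Rosa can make the full 08:00-09:00 slot — that's 3.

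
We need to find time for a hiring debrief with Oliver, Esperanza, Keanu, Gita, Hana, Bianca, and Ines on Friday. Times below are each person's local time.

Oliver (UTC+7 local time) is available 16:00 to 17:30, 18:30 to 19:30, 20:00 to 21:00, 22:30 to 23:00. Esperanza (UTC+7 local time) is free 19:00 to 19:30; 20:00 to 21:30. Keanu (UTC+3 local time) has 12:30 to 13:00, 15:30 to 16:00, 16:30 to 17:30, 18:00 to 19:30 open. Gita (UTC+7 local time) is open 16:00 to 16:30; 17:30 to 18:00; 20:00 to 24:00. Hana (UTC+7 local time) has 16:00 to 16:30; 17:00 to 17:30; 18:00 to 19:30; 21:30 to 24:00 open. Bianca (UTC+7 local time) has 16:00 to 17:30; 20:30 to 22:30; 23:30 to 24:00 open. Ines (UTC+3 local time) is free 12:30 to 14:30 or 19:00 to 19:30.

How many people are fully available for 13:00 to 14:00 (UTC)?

Oliver in UTC: 09:00-10:30, 11:30-12:30, 13:00-14:00, 15:30-16:00 (subtract 7h to convert from UTC+7).
Esperanza in UTC: 12:00-12:30, 13:00-14:30 (subtract 7h to convert from UTC+7).
Keanu in UTC: 09:30-10:00, 12:30-13:00, 13:30-14:30, 15:00-16:30 (subtract 3h to convert from UTC+3).
Gita in UTC: 09:00-09:30, 10:30-11:00, 13:00-17:00 (subtract 7h to convert from UTC+7).
Hana in UTC: 09:00-09:30, 10:00-10:30, 11:00-12:30, 14:30-17:00 (subtract 7h to convert from UTC+7).
Bianca in UTC: 09:00-10:30, 13:30-15:30, 16:30-17:00 (subtract 7h to convert from UTC+7).
Ines in UTC: 09:30-11:30, 16:00-16:30 (subtract 3h to convert from UTC+3).
Oliver, Esperanza, and Gita can make the full 13:00-14:00 slot — that's 3.

3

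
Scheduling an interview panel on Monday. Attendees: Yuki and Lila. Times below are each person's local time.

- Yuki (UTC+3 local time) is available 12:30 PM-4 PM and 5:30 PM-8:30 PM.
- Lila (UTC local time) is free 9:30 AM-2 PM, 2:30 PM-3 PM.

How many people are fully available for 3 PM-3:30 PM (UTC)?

1

Yuki in UTC: 09:30-13:00, 14:30-17:30 (subtract 3h to convert from UTC+3).
Lila in UTC: 09:30-14:00, 14:30-15:00.
Yuki can make the full 15:00-15:30 slot — that's 1.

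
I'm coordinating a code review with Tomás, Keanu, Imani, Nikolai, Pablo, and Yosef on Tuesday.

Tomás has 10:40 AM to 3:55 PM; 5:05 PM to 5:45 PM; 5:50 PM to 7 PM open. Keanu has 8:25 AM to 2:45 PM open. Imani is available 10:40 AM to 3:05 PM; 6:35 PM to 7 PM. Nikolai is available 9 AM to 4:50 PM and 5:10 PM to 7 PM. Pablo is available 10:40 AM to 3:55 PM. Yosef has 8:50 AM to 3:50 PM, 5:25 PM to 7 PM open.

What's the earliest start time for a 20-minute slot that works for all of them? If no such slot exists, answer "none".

Tomás ∩ Keanu: 10:40-14:45.
Tomás ∩ Keanu ∩ Imani: 10:40-14:45.
Tomás ∩ Keanu ∩ Imani ∩ Nikolai: 10:40-14:45.
Tomás ∩ Keanu ∩ Imani ∩ Nikolai ∩ Pablo: 10:40-14:45.
Tomás ∩ Keanu ∩ Imani ∩ Nikolai ∩ Pablo ∩ Yosef: 10:40-14:45.
So the common availability across everyone is 10:40-14:45.
The first common window of at least 20 minutes is 10:40-14:45, so the earliest start is 10:40.

10:40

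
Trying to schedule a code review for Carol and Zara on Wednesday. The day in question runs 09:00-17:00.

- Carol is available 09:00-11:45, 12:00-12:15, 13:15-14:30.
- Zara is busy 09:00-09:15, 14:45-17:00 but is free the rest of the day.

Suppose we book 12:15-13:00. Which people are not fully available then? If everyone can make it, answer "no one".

Carol

Carol free: 09:00-11:45, 12:00-12:15, 13:15-14:30.
Zara free: 09:15-14:45 (invert busy blocks within the working day).
Carol: not fully free for 12:15-13:00. Zara: free for 12:15-13:00.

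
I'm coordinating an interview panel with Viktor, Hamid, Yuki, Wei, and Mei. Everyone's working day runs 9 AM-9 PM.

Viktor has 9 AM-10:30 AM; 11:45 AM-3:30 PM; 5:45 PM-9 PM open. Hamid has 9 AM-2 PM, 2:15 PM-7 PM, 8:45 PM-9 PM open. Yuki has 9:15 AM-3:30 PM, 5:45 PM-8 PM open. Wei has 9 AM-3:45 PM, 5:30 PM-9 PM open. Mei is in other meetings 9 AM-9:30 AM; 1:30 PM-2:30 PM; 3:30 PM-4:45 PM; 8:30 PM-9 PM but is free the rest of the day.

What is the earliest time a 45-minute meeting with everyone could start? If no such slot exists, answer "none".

09:30

Viktor free: 09:00-10:30, 11:45-15:30, 17:45-21:00.
Hamid free: 09:00-14:00, 14:15-19:00, 20:45-21:00.
Yuki free: 09:15-15:30, 17:45-20:00.
Wei free: 09:00-15:45, 17:30-21:00.
Mei free: 09:30-13:30, 14:30-15:30, 16:45-20:30 (invert busy blocks within the working day).
Viktor ∩ Hamid: 09:00-10:30, 11:45-14:00, 14:15-15:30, 17:45-19:00, 20:45-21:00.
Viktor ∩ Hamid ∩ Yuki: 09:15-10:30, 11:45-14:00, 14:15-15:30, 17:45-19:00.
Viktor ∩ Hamid ∩ Yuki ∩ Wei: 09:15-10:30, 11:45-14:00, 14:15-15:30, 17:45-19:00.
Viktor ∩ Hamid ∩ Yuki ∩ Wei ∩ Mei: 09:30-10:30, 11:45-13:30, 14:30-15:30, 17:45-19:00.
The first common window of at least 45 minutes is 09:30-10:30, so the earliest start is 09:30.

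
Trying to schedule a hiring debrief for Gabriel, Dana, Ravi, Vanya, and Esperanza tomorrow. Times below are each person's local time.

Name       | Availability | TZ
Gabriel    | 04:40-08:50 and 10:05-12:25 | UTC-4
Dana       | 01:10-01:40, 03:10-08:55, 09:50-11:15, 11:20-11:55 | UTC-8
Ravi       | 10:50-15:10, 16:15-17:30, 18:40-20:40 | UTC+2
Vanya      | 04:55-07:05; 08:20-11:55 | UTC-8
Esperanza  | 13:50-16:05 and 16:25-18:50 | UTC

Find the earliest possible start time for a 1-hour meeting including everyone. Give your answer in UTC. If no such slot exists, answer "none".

Gabriel in UTC: 08:40-12:50, 14:05-16:25 (add 4h to convert from UTC-4).
Dana in UTC: 09:10-09:40, 11:10-16:55, 17:50-19:15, 19:20-19:55 (add 8h to convert from UTC-8).
Ravi in UTC: 08:50-13:10, 14:15-15:30, 16:40-18:40 (subtract 2h to convert from UTC+2).
Vanya in UTC: 12:55-15:05, 16:20-19:55 (add 8h to convert from UTC-8).
Esperanza in UTC: 13:50-16:05, 16:25-18:50.
Gabriel ∩ Dana: 09:10-09:40, 11:10-12:50, 14:05-16:25.
Gabriel ∩ Dana ∩ Ravi: 09:10-09:40, 11:10-12:50, 14:15-15:30.
Gabriel ∩ Dana ∩ Ravi ∩ Vanya: 14:15-15:05.
Gabriel ∩ Dana ∩ Ravi ∩ Vanya ∩ Esperanza: 14:15-15:05.
No common window is at least 60 minutes long.

none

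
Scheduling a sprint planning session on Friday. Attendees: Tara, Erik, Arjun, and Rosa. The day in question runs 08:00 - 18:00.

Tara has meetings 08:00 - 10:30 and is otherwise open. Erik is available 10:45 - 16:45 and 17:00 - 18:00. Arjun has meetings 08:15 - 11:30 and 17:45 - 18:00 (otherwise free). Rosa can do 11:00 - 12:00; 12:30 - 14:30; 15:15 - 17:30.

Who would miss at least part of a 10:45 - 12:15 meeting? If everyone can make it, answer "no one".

Arjun, Rosa

Tara free: 10:30-18:00 (invert busy blocks within the working day).
Erik free: 10:45-16:45, 17:00-18:00.
Arjun free: 08:00-08:15, 11:30-17:45 (invert busy blocks within the working day).
Rosa free: 11:00-12:00, 12:30-14:30, 15:15-17:30.
Tara: free for 10:45-12:15. Erik: free for 10:45-12:15. Arjun: not fully free for 10:45-12:15. Rosa: not fully free for 10:45-12:15.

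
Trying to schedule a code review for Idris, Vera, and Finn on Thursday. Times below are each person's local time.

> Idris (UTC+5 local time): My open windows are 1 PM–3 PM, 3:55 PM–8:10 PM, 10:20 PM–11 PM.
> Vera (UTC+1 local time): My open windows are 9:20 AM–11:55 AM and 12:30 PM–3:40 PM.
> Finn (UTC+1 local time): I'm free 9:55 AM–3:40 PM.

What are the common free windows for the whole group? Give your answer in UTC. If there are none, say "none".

08:55-10:00, 11:30-14:40

Idris in UTC: 08:00-10:00, 10:55-15:10, 17:20-18:00 (subtract 5h to convert from UTC+5).
Vera in UTC: 08:20-10:55, 11:30-14:40 (subtract 1h to convert from UTC+1).
Finn in UTC: 08:55-14:40 (subtract 1h to convert from UTC+1).
Idris ∩ Vera: 08:20-10:00, 11:30-14:40.
Idris ∩ Vera ∩ Finn: 08:55-10:00, 11:30-14:40.
Those are the intersection windows.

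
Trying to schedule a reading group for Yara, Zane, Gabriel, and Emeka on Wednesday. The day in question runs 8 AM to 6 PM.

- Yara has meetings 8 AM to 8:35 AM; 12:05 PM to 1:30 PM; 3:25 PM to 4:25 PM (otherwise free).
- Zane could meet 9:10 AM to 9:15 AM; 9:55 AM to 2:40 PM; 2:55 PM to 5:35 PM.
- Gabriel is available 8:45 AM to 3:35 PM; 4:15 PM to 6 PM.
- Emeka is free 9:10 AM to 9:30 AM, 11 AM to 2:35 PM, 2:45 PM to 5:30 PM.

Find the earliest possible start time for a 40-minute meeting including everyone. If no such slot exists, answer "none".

Yara free: 08:35-12:05, 13:30-15:25, 16:25-18:00 (invert busy blocks within the working day).
Zane free: 09:10-09:15, 09:55-14:40, 14:55-17:35.
Gabriel free: 08:45-15:35, 16:15-18:00.
Emeka free: 09:10-09:30, 11:00-14:35, 14:45-17:30.
Yara ∩ Zane: 09:10-09:15, 09:55-12:05, 13:30-14:40, 14:55-15:25, 16:25-17:35.
Yara ∩ Zane ∩ Gabriel: 09:10-09:15, 09:55-12:05, 13:30-14:40, 14:55-15:25, 16:25-17:35.
Yara ∩ Zane ∩ Gabriel ∩ Emeka: 09:10-09:15, 11:00-12:05, 13:30-14:35, 14:55-15:25, 16:25-17:30.
The first common window of at least 40 minutes is 11:00-12:05, so the earliest start is 11:00.

11:00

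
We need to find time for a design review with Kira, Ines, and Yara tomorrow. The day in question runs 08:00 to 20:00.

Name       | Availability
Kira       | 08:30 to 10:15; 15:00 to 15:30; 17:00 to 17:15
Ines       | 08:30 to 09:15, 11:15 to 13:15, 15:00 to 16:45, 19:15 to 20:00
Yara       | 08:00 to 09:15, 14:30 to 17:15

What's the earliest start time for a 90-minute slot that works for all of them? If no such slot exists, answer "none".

none

Kira ∩ Ines: 08:30-09:15, 15:00-15:30.
Kira ∩ Ines ∩ Yara: 08:30-09:15, 15:00-15:30.
So the common availability across everyone is 08:30-09:15, 15:00-15:30.
No common window is at least 90 minutes long.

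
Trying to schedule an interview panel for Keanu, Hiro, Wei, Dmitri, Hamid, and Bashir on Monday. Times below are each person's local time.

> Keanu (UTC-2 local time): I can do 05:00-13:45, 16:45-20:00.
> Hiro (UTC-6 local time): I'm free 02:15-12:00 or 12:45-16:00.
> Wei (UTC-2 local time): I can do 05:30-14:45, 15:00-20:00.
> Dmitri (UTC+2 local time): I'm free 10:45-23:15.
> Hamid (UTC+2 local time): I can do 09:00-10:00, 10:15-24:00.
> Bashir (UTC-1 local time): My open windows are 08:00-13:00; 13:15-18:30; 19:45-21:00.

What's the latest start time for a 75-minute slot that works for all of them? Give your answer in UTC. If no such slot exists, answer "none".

14:30

Keanu in UTC: 07:00-15:45, 18:45-22:00 (add 2h to convert from UTC-2).
Hiro in UTC: 08:15-18:00, 18:45-22:00 (add 6h to convert from UTC-6).
Wei in UTC: 07:30-16:45, 17:00-22:00 (add 2h to convert from UTC-2).
Dmitri in UTC: 08:45-21:15 (subtract 2h to convert from UTC+2).
Hamid in UTC: 07:00-08:00, 08:15-22:00 (subtract 2h to convert from UTC+2).
Bashir in UTC: 09:00-14:00, 14:15-19:30, 20:45-22:00 (add 1h to convert from UTC-1).
Keanu ∩ Hiro: 08:15-15:45, 18:45-22:00.
Keanu ∩ Hiro ∩ Wei: 08:15-15:45, 18:45-22:00.
Keanu ∩ Hiro ∩ Wei ∩ Dmitri: 08:45-15:45, 18:45-21:15.
Keanu ∩ Hiro ∩ Wei ∩ Dmitri ∩ Hamid: 08:45-15:45, 18:45-21:15.
Keanu ∩ Hiro ∩ Wei ∩ Dmitri ∩ Hamid ∩ Bashir: 09:00-14:00, 14:15-15:45, 18:45-19:30, 20:45-21:15.
The last common window of at least 75 minutes is 14:15-15:45; a 75-minute meeting can start as late as 14:30 and still end by 15:45.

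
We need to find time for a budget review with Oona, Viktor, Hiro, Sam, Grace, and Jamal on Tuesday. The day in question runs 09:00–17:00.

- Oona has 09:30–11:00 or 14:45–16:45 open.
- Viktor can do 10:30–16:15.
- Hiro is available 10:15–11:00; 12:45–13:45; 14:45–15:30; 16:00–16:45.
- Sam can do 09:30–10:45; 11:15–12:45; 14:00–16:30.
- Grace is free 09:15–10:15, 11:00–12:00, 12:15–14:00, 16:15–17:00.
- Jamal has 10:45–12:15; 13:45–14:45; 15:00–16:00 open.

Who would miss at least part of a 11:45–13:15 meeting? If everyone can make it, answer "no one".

Oona: not fully free for 11:45-13:15. Viktor: free for 11:45-13:15. Hiro: not fully free for 11:45-13:15. Sam: not fully free for 11:45-13:15. Grace: not fully free for 11:45-13:15. Jamal: not fully free for 11:45-13:15.

Grace, Hiro, Jamal, Oona, Sam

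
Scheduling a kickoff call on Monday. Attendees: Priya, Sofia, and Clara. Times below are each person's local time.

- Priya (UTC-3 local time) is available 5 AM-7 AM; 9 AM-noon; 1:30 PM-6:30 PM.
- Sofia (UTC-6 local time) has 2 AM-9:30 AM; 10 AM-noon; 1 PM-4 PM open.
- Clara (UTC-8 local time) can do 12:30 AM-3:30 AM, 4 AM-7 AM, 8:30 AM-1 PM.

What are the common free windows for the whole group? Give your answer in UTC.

08:30-10:00, 12:00-15:00, 16:30-18:00, 19:00-21:00

Priya in UTC: 08:00-10:00, 12:00-15:00, 16:30-21:30 (add 3h to convert from UTC-3).
Sofia in UTC: 08:00-15:30, 16:00-18:00, 19:00-22:00 (add 6h to convert from UTC-6).
Clara in UTC: 08:30-11:30, 12:00-15:00, 16:30-21:00 (add 8h to convert from UTC-8).
Priya ∩ Sofia: 08:00-10:00, 12:00-15:00, 16:30-18:00, 19:00-21:30.
Priya ∩ Sofia ∩ Clara: 08:30-10:00, 12:00-15:00, 16:30-18:00, 19:00-21:00.
Those are the intersection windows.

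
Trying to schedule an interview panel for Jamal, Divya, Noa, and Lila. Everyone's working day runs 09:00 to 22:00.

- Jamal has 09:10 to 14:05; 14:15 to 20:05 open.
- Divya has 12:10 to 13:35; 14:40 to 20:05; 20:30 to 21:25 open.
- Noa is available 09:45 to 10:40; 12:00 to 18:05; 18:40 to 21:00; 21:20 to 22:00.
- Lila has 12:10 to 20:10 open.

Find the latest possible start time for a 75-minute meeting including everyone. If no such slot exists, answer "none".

18:50

Jamal ∩ Divya: 12:10-13:35, 14:40-20:05.
Jamal ∩ Divya ∩ Noa: 12:10-13:35, 14:40-18:05, 18:40-20:05.
Jamal ∩ Divya ∩ Noa ∩ Lila: 12:10-13:35, 14:40-18:05, 18:40-20:05.
So the common availability across everyone is 12:10-13:35, 14:40-18:05, 18:40-20:05.
The last common window of at least 75 minutes is 18:40-20:05; a 75-minute meeting can start as late as 18:50 and still end by 20:05.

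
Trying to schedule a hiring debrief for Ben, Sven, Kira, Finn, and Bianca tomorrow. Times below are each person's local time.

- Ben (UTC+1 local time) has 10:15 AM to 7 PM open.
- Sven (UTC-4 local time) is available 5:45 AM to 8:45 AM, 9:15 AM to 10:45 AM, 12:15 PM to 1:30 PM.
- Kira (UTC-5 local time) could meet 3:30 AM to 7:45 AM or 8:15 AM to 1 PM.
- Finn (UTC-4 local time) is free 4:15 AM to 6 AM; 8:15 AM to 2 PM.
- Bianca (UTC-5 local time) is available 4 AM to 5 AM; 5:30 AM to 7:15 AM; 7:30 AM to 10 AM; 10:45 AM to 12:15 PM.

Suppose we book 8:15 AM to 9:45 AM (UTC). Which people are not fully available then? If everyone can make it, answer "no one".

Ben in UTC: 09:15-18:00 (subtract 1h to convert from UTC+1).
Sven in UTC: 09:45-12:45, 13:15-14:45, 16:15-17:30 (add 4h to convert from UTC-4).
Kira in UTC: 08:30-12:45, 13:15-18:00 (add 5h to convert from UTC-5).
Finn in UTC: 08:15-10:00, 12:15-18:00 (add 4h to convert from UTC-4).
Bianca in UTC: 09:00-10:00, 10:30-12:15, 12:30-15:00, 15:45-17:15 (add 5h to convert from UTC-5).
Ben: not fully free for 08:15-09:45. Sven: not fully free for 08:15-09:45. Kira: not fully free for 08:15-09:45. Finn: free for 08:15-09:45. Bianca: not fully free for 08:15-09:45.

Ben, Bianca, Kira, Sven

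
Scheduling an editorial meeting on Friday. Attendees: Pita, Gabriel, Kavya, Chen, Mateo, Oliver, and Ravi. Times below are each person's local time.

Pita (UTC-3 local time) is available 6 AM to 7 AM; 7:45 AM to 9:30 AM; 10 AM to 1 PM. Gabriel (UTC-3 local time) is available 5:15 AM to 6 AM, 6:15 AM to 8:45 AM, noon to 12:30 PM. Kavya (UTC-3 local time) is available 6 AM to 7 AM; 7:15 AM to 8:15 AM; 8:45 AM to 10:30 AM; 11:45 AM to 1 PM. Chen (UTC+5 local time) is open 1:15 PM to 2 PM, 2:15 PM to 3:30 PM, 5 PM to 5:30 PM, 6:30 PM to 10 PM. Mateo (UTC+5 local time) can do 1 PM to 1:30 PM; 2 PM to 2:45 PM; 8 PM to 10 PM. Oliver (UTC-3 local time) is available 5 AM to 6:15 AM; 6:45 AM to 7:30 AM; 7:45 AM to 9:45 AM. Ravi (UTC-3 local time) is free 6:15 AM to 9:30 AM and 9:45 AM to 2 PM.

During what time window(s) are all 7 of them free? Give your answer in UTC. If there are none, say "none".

none

Pita in UTC: 09:00-10:00, 10:45-12:30, 13:00-16:00 (add 3h to convert from UTC-3).
Gabriel in UTC: 08:15-09:00, 09:15-11:45, 15:00-15:30 (add 3h to convert from UTC-3).
Kavya in UTC: 09:00-10:00, 10:15-11:15, 11:45-13:30, 14:45-16:00 (add 3h to convert from UTC-3).
Chen in UTC: 08:15-09:00, 09:15-10:30, 12:00-12:30, 13:30-17:00 (subtract 5h to convert from UTC+5).
Mateo in UTC: 08:00-08:30, 09:00-09:45, 15:00-17:00 (subtract 5h to convert from UTC+5).
Oliver in UTC: 08:00-09:15, 09:45-10:30, 10:45-12:45 (add 3h to convert from UTC-3).
Ravi in UTC: 09:15-12:30, 12:45-17:00 (add 3h to convert from UTC-3).
Pita ∩ Gabriel: 09:15-10:00, 10:45-11:45, 15:00-15:30.
Pita ∩ Gabriel ∩ Kavya: 09:15-10:00, 10:45-11:15, 15:00-15:30.
Pita ∩ Gabriel ∩ Kavya ∩ Chen: 09:15-10:00, 15:00-15:30.
Pita ∩ Gabriel ∩ Kavya ∩ Chen ∩ Mateo: 09:15-09:45, 15:00-15:30.
Pita ∩ Gabriel ∩ Kavya ∩ Chen ∩ Mateo ∩ Oliver: ∅.
Pita ∩ Gabriel ∩ Kavya ∩ Chen ∩ Mateo ∩ Oliver ∩ Ravi: ∅.
There is no time when everyone is free.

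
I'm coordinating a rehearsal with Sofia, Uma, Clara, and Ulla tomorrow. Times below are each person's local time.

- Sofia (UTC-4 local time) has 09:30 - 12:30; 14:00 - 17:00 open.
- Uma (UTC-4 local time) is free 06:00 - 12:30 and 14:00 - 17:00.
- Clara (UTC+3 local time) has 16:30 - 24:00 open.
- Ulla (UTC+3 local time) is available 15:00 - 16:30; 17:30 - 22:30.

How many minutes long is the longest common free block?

120

Sofia in UTC: 13:30-16:30, 18:00-21:00 (add 4h to convert from UTC-4).
Uma in UTC: 10:00-16:30, 18:00-21:00 (add 4h to convert from UTC-4).
Clara in UTC: 13:30-21:00 (subtract 3h to convert from UTC+3).
Ulla in UTC: 12:00-13:30, 14:30-19:30 (subtract 3h to convert from UTC+3).
Sofia ∩ Uma: 13:30-16:30, 18:00-21:00.
Sofia ∩ Uma ∩ Clara: 13:30-16:30, 18:00-21:00.
Sofia ∩ Uma ∩ Clara ∩ Ulla: 14:30-16:30, 18:00-19:30.
Those are the intersection windows.
The longest is 14:30-16:30 at 120 minutes.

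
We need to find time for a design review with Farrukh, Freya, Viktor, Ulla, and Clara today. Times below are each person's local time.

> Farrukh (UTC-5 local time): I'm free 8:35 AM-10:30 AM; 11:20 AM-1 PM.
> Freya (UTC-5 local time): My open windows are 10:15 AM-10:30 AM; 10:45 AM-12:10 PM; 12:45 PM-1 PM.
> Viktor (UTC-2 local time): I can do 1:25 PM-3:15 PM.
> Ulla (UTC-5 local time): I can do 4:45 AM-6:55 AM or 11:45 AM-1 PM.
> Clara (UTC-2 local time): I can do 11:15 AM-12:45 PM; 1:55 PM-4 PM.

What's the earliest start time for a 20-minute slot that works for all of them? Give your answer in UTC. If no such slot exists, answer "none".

Farrukh in UTC: 13:35-15:30, 16:20-18:00 (add 5h to convert from UTC-5).
Freya in UTC: 15:15-15:30, 15:45-17:10, 17:45-18:00 (add 5h to convert from UTC-5).
Viktor in UTC: 15:25-17:15 (add 2h to convert from UTC-2).
Ulla in UTC: 09:45-11:55, 16:45-18:00 (add 5h to convert from UTC-5).
Clara in UTC: 13:15-14:45, 15:55-18:00 (add 2h to convert from UTC-2).
Farrukh ∩ Freya: 15:15-15:30, 16:20-17:10, 17:45-18:00.
Farrukh ∩ Freya ∩ Viktor: 15:25-15:30, 16:20-17:10.
Farrukh ∩ Freya ∩ Viktor ∩ Ulla: 16:45-17:10.
Farrukh ∩ Freya ∩ Viktor ∩ Ulla ∩ Clara: 16:45-17:10.
So the common availability across everyone is 16:45-17:10.
The first common window of at least 20 minutes is 16:45-17:10, so the earliest start is 16:45.

16:45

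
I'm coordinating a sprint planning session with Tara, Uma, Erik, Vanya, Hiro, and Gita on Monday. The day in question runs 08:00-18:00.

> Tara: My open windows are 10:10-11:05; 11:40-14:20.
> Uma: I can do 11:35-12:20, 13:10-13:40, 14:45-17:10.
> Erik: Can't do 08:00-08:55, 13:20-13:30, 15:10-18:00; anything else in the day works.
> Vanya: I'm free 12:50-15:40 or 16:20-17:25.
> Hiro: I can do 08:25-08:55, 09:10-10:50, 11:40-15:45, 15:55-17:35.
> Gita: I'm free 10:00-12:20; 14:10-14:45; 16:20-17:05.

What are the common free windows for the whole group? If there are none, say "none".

Tara free: 10:10-11:05, 11:40-14:20.
Uma free: 11:35-12:20, 13:10-13:40, 14:45-17:10.
Erik free: 08:55-13:20, 13:30-15:10 (invert busy blocks within the working day).
Vanya free: 12:50-15:40, 16:20-17:25.
Hiro free: 08:25-08:55, 09:10-10:50, 11:40-15:45, 15:55-17:35.
Gita free: 10:00-12:20, 14:10-14:45, 16:20-17:05.
Tara ∩ Uma: 11:40-12:20, 13:10-13:40.
Tara ∩ Uma ∩ Erik: 11:40-12:20, 13:10-13:20, 13:30-13:40.
Tara ∩ Uma ∩ Erik ∩ Vanya: 13:10-13:20, 13:30-13:40.
Tara ∩ Uma ∩ Erik ∩ Vanya ∩ Hiro: 13:10-13:20, 13:30-13:40.
Tara ∩ Uma ∩ Erik ∩ Vanya ∩ Hiro ∩ Gita: ∅.
There is no time when everyone is free.

none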